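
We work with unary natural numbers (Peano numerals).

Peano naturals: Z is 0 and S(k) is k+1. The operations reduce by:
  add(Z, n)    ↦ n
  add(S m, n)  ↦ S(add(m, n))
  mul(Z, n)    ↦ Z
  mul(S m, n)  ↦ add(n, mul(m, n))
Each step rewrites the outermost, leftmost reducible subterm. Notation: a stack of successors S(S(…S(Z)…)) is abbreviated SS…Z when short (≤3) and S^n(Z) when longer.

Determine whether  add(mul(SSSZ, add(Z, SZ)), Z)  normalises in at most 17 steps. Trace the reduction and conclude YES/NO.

  start: add(mul(SSSZ, add(Z, SZ)), Z)
  step 1: add(add(add(Z, SZ), mul(SSZ, add(Z, SZ))), Z)
  step 2: add(add(SZ, mul(SSZ, add(Z, SZ))), Z)
  step 3: add(S(add(Z, mul(SSZ, add(Z, SZ)))), Z)
  step 4: S(add(add(Z, mul(SSZ, add(Z, SZ))), Z))
  step 5: S(add(mul(SSZ, add(Z, SZ)), Z))
  step 6: S(add(add(add(Z, SZ), mul(SZ, add(Z, SZ))), Z))
  step 7: S(add(add(SZ, mul(SZ, add(Z, SZ))), Z))
  step 8: S(add(S(add(Z, mul(SZ, add(Z, SZ)))), Z))
  step 9: S(S(add(add(Z, mul(SZ, add(Z, SZ))), Z)))
  step 10: S(S(add(mul(SZ, add(Z, SZ)), Z)))
  step 11: S(S(add(add(add(Z, SZ), mul(Z, add(Z, SZ))), Z)))
  step 12: S(S(add(add(SZ, mul(Z, add(Z, SZ))), Z)))
  step 13: S(S(add(S(add(Z, mul(Z, add(Z, SZ)))), Z)))
  step 14: S(S(S(add(add(Z, mul(Z, add(Z, SZ))), Z))))
  step 15: S(S(S(add(mul(Z, add(Z, SZ)), Z))))
  step 16: S(S(S(add(Z, Z))))
  step 17: SSSZ

Answer: YES — reaches normal form SSSZ in 17 ≤ 17 steps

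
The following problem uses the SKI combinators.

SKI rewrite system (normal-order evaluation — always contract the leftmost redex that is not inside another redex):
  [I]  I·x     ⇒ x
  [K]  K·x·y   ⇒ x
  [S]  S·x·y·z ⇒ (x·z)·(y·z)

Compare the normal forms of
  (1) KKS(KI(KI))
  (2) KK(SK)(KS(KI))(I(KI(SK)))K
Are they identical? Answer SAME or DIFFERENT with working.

Answer: DIFFERENT — A ⇓ KI, B ⇓ SK

Working:
Term A:
  start: KKS(KI(KI))
  step 1: K(KI(KI))
  step 2: KI

Term B:
  start: KK(SK)(KS(KI))(I(KI(SK)))K
  step 1: K(KS(KI))(I(KI(SK)))K
  step 2: KS(KI)K
  step 3: SK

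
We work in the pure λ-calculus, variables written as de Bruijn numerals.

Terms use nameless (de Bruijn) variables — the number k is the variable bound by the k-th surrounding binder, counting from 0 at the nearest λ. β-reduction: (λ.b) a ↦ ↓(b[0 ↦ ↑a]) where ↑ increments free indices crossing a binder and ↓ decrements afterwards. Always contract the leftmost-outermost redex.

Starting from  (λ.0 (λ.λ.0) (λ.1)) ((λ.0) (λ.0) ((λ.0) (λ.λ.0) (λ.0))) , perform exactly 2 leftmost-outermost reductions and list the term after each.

Answer: after 2 steps: (λ.0) ((λ.0) (λ.λ.0) (λ.0)) (λ.λ.0) (λ.(λ.0) (λ.0) ((λ.0) (λ.λ.0) (λ.0)))

Derivation:
  start: (λ.0 (λ.λ.0) (λ.1)) ((λ.0) (λ.0) ((λ.0) (λ.λ.0) (λ.0)))
  step 1: (λ.0) (λ.0) ((λ.0) (λ.λ.0) (λ.0)) (λ.λ.0) (λ.(λ.0) (λ.0) ((λ.0) (λ.λ.0) (λ.0)))
  step 2: (λ.0) ((λ.0) (λ.λ.0) (λ.0)) (λ.λ.0) (λ.(λ.0) (λ.0) ((λ.0) (λ.λ.0) (λ.0)))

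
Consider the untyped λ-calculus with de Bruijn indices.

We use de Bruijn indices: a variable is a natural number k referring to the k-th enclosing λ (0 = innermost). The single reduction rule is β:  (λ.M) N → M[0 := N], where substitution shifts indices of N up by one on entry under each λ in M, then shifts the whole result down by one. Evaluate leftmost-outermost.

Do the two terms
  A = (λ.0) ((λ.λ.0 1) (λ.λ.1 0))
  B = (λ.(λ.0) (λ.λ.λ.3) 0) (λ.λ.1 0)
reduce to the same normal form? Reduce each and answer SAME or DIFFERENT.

Answer: DIFFERENT — A ⇓ λ.0 (λ.λ.1 0), B ⇓ λ.λ.λ.λ.1 0

Working:
Term A:
  start: (λ.0) ((λ.λ.0 1) (λ.λ.1 0))
  [1] (λ.λ.0 1) (λ.λ.1 0)
  [2] λ.0 (λ.λ.1 0)

Term B:
  start: (λ.(λ.0) (λ.λ.λ.3) 0) (λ.λ.1 0)
  [1] (λ.0) (λ.λ.λ.λ.λ.1 0) (λ.λ.1 0)
  [2] (λ.λ.λ.λ.λ.1 0) (λ.λ.1 0)
  [3] λ.λ.λ.λ.1 0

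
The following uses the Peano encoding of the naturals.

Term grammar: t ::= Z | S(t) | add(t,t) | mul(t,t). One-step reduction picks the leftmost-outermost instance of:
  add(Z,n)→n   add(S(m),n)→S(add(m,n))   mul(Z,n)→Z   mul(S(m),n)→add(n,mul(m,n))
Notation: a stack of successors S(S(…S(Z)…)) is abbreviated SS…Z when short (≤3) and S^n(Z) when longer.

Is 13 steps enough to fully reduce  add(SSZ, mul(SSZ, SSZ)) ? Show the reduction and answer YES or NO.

  start: add(SSZ, mul(SSZ, SSZ))
  [1] S(add(SZ, mul(SSZ, SSZ)))
  [2] S(S(add(Z, mul(SSZ, SSZ))))
  [3] S(S(mul(SSZ, SSZ)))
  [4] S(S(add(SSZ, mul(SZ, SSZ))))
  [5] S(S(S(add(SZ, mul(SZ, SSZ)))))
  [6] S(S(S(S(add(Z, mul(SZ, SSZ))))))
  [7] S(S(S(S(mul(SZ, SSZ)))))
  [8] S(S(S(S(add(SSZ, mul(Z, SSZ))))))
  [9] S(S(S(S(S(add(SZ, mul(Z, SSZ)))))))
  [10] S(S(S(S(S(S(add(Z, mul(Z, SSZ))))))))
  [11] S(S(S(S(S(S(mul(Z, SSZ)))))))
  [12] S^6(Z)

Answer: YES — reaches normal form S^6(Z) in 12 ≤ 13 steps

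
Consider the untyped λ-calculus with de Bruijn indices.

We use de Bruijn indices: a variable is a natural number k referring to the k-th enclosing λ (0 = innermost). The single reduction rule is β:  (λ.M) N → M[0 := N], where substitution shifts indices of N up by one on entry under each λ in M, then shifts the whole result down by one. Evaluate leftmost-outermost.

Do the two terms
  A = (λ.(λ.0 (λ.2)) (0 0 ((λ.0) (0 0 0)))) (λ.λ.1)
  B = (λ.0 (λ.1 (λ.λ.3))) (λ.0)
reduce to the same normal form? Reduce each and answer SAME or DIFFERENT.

Term A:
  start: (λ.(λ.0 (λ.2)) (0 0 ((λ.0) (0 0 0)))) (λ.λ.1)
  [1] (λ.0 (λ.λ.λ.1)) ((λ.λ.1) (λ.λ.1) ((λ.0) ((λ.λ.1) (λ.λ.1) (λ.λ.1))))
  [2] (λ.λ.1) (λ.λ.1) ((λ.0) ((λ.λ.1) (λ.λ.1) (λ.λ.1))) (λ.λ.λ.1)
  [3] (λ.λ.λ.1) ((λ.0) ((λ.λ.1) (λ.λ.1) (λ.λ.1))) (λ.λ.λ.1)
  [4] (λ.λ.1) (λ.λ.λ.1)
  [5] λ.λ.λ.λ.1

Term B:
  start: (λ.0 (λ.1 (λ.λ.3))) (λ.0)
  [1] (λ.0) (λ.(λ.0) (λ.λ.λ.0))
  [2] λ.(λ.0) (λ.λ.λ.0)
  [3] λ.λ.λ.λ.0

Answer: DIFFERENT — A ⇓ λ.λ.λ.λ.1, B ⇓ λ.λ.λ.λ.0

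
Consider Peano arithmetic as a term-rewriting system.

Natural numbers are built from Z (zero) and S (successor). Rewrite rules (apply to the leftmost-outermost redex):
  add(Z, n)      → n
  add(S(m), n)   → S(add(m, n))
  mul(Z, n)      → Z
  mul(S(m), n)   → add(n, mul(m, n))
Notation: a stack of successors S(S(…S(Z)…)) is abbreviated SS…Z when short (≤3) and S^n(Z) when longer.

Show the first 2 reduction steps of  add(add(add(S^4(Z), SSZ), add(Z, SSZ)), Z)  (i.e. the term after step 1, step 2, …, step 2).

Answer: after 2 steps: add(S(add(add(SSSZ, SSZ), add(Z, SSZ))), Z)

Working:
  start: add(add(add(S^4(Z), SSZ), add(Z, SSZ)), Z)
  [1] add(add(S(add(SSSZ, SSZ)), add(Z, SSZ)), Z)
  [2] add(S(add(add(SSSZ, SSZ), add(Z, SSZ))), Z)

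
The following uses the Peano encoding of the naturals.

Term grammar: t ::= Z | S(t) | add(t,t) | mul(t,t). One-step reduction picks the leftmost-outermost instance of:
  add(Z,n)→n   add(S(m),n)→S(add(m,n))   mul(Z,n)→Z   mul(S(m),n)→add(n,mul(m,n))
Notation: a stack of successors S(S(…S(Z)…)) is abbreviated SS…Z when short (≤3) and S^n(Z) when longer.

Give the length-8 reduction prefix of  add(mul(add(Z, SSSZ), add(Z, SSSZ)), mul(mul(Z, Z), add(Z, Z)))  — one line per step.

  start: add(mul(add(Z, SSSZ), add(Z, SSSZ)), mul(mul(Z, Z), add(Z, Z)))
  →1  add(mul(SSSZ, add(Z, SSSZ)), mul(mul(Z, Z), add(Z, Z)))
  →2  add(add(add(Z, SSSZ), mul(SSZ, add(Z, SSSZ))), mul(mul(Z, Z), add(Z, Z)))
  →3  add(add(SSSZ, mul(SSZ, add(Z, SSSZ))), mul(mul(Z, Z), add(Z, Z)))
  →4  add(S(add(SSZ, mul(SSZ, add(Z, SSSZ)))), mul(mul(Z, Z), add(Z, Z)))
  →5  S(add(add(SSZ, mul(SSZ, add(Z, SSSZ))), mul(mul(Z, Z), add(Z, Z))))
  →6  S(add(S(add(SZ, mul(SSZ, add(Z, SSSZ)))), mul(mul(Z, Z), add(Z, Z))))
  →7  S(S(add(add(SZ, mul(SSZ, add(Z, SSSZ))), mul(mul(Z, Z), add(Z, Z)))))
  →8  S(S(add(S(add(Z, mul(SSZ, add(Z, SSSZ)))), mul(mul(Z, Z), add(Z, Z)))))

Answer: after 8 steps: S(S(add(S(add(Z, mul(SSZ, add(Z, SSSZ)))), mul(mul(Z, Z), add(Z, Z)))))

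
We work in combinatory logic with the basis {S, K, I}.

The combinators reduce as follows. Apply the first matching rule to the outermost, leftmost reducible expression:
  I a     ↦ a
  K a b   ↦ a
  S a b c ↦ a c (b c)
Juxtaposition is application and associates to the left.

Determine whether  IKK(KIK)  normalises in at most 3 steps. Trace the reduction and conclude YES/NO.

  start: IKK(KIK)
  →1  KK(KIK)
  →2  K

Answer: YES — reaches normal form K in 2 ≤ 3 steps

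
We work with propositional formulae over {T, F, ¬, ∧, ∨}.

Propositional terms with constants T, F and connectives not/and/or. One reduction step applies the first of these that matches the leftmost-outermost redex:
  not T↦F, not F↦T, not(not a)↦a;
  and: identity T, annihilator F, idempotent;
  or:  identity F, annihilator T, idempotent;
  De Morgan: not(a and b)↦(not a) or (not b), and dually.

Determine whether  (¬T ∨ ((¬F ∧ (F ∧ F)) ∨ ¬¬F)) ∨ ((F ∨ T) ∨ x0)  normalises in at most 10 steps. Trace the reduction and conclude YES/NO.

Answer: YES — reaches normal form T in 10 ≤ 10 steps

Reduction:
  start: (¬T ∨ ((¬F ∧ (F ∧ F)) ∨ ¬¬F)) ∨ ((F ∨ T) ∨ x0)
  [1] (F ∨ ((¬F ∧ (F ∧ F)) ∨ ¬¬F)) ∨ ((F ∨ T) ∨ x0)
  [2] ((¬F ∧ (F ∧ F)) ∨ ¬¬F) ∨ ((F ∨ T) ∨ x0)
  [3] ((T ∧ (F ∧ F)) ∨ ¬¬F) ∨ ((F ∨ T) ∨ x0)
  [4] ((F ∧ F) ∨ ¬¬F) ∨ ((F ∨ T) ∨ x0)
  [5] (F ∨ ¬¬F) ∨ ((F ∨ T) ∨ x0)
  [6] ¬¬F ∨ ((F ∨ T) ∨ x0)
  [7] F ∨ ((F ∨ T) ∨ x0)
  [8] (F ∨ T) ∨ x0
  [9] T ∨ x0
  [10] T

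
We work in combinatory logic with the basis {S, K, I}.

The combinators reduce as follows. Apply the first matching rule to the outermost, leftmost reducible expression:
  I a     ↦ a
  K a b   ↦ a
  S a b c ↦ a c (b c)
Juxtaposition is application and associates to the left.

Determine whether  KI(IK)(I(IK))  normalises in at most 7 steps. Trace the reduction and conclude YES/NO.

Answer: YES — reaches normal form K in 4 ≤ 7 steps

Working:
  start: KI(IK)(I(IK))
  [1] I(I(IK))
  [2] I(IK)
  [3] IK
  [4] K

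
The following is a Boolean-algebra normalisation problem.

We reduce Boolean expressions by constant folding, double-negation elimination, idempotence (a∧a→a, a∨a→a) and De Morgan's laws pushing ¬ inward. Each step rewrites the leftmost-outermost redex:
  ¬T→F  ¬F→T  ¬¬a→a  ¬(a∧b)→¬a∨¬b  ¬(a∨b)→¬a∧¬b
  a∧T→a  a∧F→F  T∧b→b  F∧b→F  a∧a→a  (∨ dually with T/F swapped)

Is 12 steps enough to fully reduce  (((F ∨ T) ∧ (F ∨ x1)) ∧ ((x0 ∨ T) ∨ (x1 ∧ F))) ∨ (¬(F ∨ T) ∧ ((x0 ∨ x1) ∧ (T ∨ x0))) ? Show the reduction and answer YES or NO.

Answer: YES — reaches normal form x1 in 12 ≤ 12 steps

Working:
  start: (((F ∨ T) ∧ (F ∨ x1)) ∧ ((x0 ∨ T) ∨ (x1 ∧ F))) ∨ (¬(F ∨ T) ∧ ((x0 ∨ x1) ∧ (T ∨ x0)))
  →1  ((T ∧ (F ∨ x1)) ∧ ((x0 ∨ T) ∨ (x1 ∧ F))) ∨ (¬(F ∨ T) ∧ ((x0 ∨ x1) ∧ (T ∨ x0)))
  →2  ((F ∨ x1) ∧ ((x0 ∨ T) ∨ (x1 ∧ F))) ∨ (¬(F ∨ T) ∧ ((x0 ∨ x1) ∧ (T ∨ x0)))
  →3  (x1 ∧ ((x0 ∨ T) ∨ (x1 ∧ F))) ∨ (¬(F ∨ T) ∧ ((x0 ∨ x1) ∧ (T ∨ x0)))
  →4  (x1 ∧ (T ∨ (x1 ∧ F))) ∨ (¬(F ∨ T) ∧ ((x0 ∨ x1) ∧ (T ∨ x0)))
  →5  (x1 ∧ T) ∨ (¬(F ∨ T) ∧ ((x0 ∨ x1) ∧ (T ∨ x0)))
  →6  x1 ∨ (¬(F ∨ T) ∧ ((x0 ∨ x1) ∧ (T ∨ x0)))
  →7  x1 ∨ ((¬F ∧ ¬T) ∧ ((x0 ∨ x1) ∧ (T ∨ x0)))
  →8  x1 ∨ ((T ∧ ¬T) ∧ ((x0 ∨ x1) ∧ (T ∨ x0)))
  →9  x1 ∨ (¬T ∧ ((x0 ∨ x1) ∧ (T ∨ x0)))
  →10  x1 ∨ (F ∧ ((x0 ∨ x1) ∧ (T ∨ x0)))
  →11  x1 ∨ F
  →12  x1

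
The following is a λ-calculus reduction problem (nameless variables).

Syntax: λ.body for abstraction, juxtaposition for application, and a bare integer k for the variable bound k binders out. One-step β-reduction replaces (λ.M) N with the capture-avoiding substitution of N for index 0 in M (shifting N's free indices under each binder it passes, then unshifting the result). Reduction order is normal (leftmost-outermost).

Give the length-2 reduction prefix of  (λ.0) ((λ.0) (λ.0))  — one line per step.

  start: (λ.0) ((λ.0) (λ.0))
  step 1: (λ.0) (λ.0)
  step 2: λ.0

Answer: after 2 steps: λ.0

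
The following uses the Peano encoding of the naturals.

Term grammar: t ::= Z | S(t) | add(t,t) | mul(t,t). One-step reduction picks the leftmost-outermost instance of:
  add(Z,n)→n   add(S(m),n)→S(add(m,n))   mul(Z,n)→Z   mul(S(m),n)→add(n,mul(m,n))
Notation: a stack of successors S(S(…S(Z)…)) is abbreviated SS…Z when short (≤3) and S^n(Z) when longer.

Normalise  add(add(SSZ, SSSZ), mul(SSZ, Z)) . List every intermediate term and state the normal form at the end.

  start: add(add(SSZ, SSSZ), mul(SSZ, Z))
  →1  add(S(add(SZ, SSSZ)), mul(SSZ, Z))
  →2  S(add(add(SZ, SSSZ), mul(SSZ, Z)))
  →3  S(add(S(add(Z, SSSZ)), mul(SSZ, Z)))
  →4  S(S(add(add(Z, SSSZ), mul(SSZ, Z))))
  →5  S(S(add(SSSZ, mul(SSZ, Z))))
  →6  S(S(S(add(SSZ, mul(SSZ, Z)))))
  →7  S(S(S(S(add(SZ, mul(SSZ, Z))))))
  →8  S(S(S(S(S(add(Z, mul(SSZ, Z)))))))
  →9  S(S(S(S(S(mul(SSZ, Z))))))
  →10  S(S(S(S(S(add(Z, mul(SZ, Z)))))))
  →11  S(S(S(S(S(mul(SZ, Z))))))
  →12  S(S(S(S(S(add(Z, mul(Z, Z)))))))
  →13  S(S(S(S(S(mul(Z, Z))))))
  →14  S^5(Z)

Answer: normal form = S^5(Z)  (in 14 steps)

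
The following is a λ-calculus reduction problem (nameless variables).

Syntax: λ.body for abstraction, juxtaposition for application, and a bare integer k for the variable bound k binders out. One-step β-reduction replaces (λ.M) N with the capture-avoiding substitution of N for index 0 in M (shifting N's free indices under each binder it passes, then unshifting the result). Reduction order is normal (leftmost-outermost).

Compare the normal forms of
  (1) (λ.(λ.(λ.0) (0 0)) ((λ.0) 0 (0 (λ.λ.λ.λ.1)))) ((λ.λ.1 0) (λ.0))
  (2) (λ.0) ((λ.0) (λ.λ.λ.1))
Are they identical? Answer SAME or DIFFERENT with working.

Term A:
  start: (λ.(λ.(λ.0) (0 0)) ((λ.0) 0 (0 (λ.λ.λ.λ.1)))) ((λ.λ.1 0) (λ.0))
  [1] (λ.(λ.0) (0 0)) ((λ.0) ((λ.λ.1 0) (λ.0)) ((λ.λ.1 0) (λ.0) (λ.λ.λ.λ.1)))
  [2] (λ.0) ((λ.0) ((λ.λ.1 0) (λ.0)) ((λ.λ.1 0) (λ.0) (λ.λ.λ.λ.1)) ((λ.0) ((λ.λ.1 0) (λ.0)) ((λ.λ.1 0) (λ.0) (λ.λ.λ.λ.1))))
  [3] (λ.0) ((λ.λ.1 0) (λ.0)) ((λ.λ.1 0) (λ.0) (λ.λ.λ.λ.1)) ((λ.0) ((λ.λ.1 0) (λ.0)) ((λ.λ.1 0) (λ.0) (λ.λ.λ.λ.1)))
  [4] (λ.λ.1 0) (λ.0) ((λ.λ.1 0) (λ.0) (λ.λ.λ.λ.1)) ((λ.0) ((λ.λ.1 0) (λ.0)) ((λ.λ.1 0) (λ.0) (λ.λ.λ.λ.1)))
  [5] (λ.(λ.0) 0) ((λ.λ.1 0) (λ.0) (λ.λ.λ.λ.1)) ((λ.0) ((λ.λ.1 0) (λ.0)) ((λ.λ.1 0) (λ.0) (λ.λ.λ.λ.1)))
  [6] (λ.0) ((λ.λ.1 0) (λ.0) (λ.λ.λ.λ.1)) ((λ.0) ((λ.λ.1 0) (λ.0)) ((λ.λ.1 0) (λ.0) (λ.λ.λ.λ.1)))
  [7] (λ.λ.1 0) (λ.0) (λ.λ.λ.λ.1) ((λ.0) ((λ.λ.1 0) (λ.0)) ((λ.λ.1 0) (λ.0) (λ.λ.λ.λ.1)))
  [8] (λ.(λ.0) 0) (λ.λ.λ.λ.1) ((λ.0) ((λ.λ.1 0) (λ.0)) ((λ.λ.1 0) (λ.0) (λ.λ.λ.λ.1)))
  [9] (λ.0) (λ.λ.λ.λ.1) ((λ.0) ((λ.λ.1 0) (λ.0)) ((λ.λ.1 0) (λ.0) (λ.λ.λ.λ.1)))
  [10] (λ.λ.λ.λ.1) ((λ.0) ((λ.λ.1 0) (λ.0)) ((λ.λ.1 0) (λ.0) (λ.λ.λ.λ.1)))
  [11] λ.λ.λ.1

Term B:
  start: (λ.0) ((λ.0) (λ.λ.λ.1))
  [1] (λ.0) (λ.λ.λ.1)
  [2] λ.λ.λ.1

Answer: SAME — A ⇓ λ.λ.λ.1, B ⇓ λ.λ.λ.1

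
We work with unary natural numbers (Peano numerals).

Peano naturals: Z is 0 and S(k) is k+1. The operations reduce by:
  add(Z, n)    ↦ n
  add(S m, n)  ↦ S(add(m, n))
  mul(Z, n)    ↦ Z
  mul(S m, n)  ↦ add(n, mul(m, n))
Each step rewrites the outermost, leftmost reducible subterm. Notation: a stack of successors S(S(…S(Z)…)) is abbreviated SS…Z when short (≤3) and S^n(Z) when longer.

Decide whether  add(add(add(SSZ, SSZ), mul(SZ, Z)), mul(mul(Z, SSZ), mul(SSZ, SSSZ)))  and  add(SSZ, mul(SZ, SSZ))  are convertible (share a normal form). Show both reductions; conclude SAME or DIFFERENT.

Answer: SAME — A ⇓ S^4(Z), B ⇓ S^4(Z)

Working:
Term A:
  start: add(add(add(SSZ, SSZ), mul(SZ, Z)), mul(mul(Z, SSZ), mul(SSZ, SSSZ)))
  [1] add(add(S(add(SZ, SSZ)), mul(SZ, Z)), mul(mul(Z, SSZ), mul(SSZ, SSSZ)))
  [2] add(S(add(add(SZ, SSZ), mul(SZ, Z))), mul(mul(Z, SSZ), mul(SSZ, SSSZ)))
  [3] S(add(add(add(SZ, SSZ), mul(SZ, Z)), mul(mul(Z, SSZ), mul(SSZ, SSSZ))))
  [4] S(add(add(S(add(Z, SSZ)), mul(SZ, Z)), mul(mul(Z, SSZ), mul(SSZ, SSSZ))))
  [5] S(add(S(add(add(Z, SSZ), mul(SZ, Z))), mul(mul(Z, SSZ), mul(SSZ, SSSZ))))
  [6] S(S(add(add(add(Z, SSZ), mul(SZ, Z)), mul(mul(Z, SSZ), mul(SSZ, SSSZ)))))
  [7] S(S(add(add(SSZ, mul(SZ, Z)), mul(mul(Z, SSZ), mul(SSZ, SSSZ)))))
  [8] S(S(add(S(add(SZ, mul(SZ, Z))), mul(mul(Z, SSZ), mul(SSZ, SSSZ)))))
  [9] S(S(S(add(add(SZ, mul(SZ, Z)), mul(mul(Z, SSZ), mul(SSZ, SSSZ))))))
  [10] S(S(S(add(S(add(Z, mul(SZ, Z))), mul(mul(Z, SSZ), mul(SSZ, SSSZ))))))
  [11] S(S(S(S(add(add(Z, mul(SZ, Z)), mul(mul(Z, SSZ), mul(SSZ, SSSZ)))))))
  [12] S(S(S(S(add(mul(SZ, Z), mul(mul(Z, SSZ), mul(SSZ, SSSZ)))))))
  [13] S(S(S(S(add(add(Z, mul(Z, Z)), mul(mul(Z, SSZ), mul(SSZ, SSSZ)))))))
  [14] S(S(S(S(add(mul(Z, Z), mul(mul(Z, SSZ), mul(SSZ, SSSZ)))))))
  [15] S(S(S(S(add(Z, mul(mul(Z, SSZ), mul(SSZ, SSSZ)))))))
  [16] S(S(S(S(mul(mul(Z, SSZ), mul(SSZ, SSSZ))))))
  [17] S(S(S(S(mul(Z, mul(SSZ, SSSZ))))))
  [18] S^4(Z)

Term B:
  start: add(SSZ, mul(SZ, SSZ))
  [1] S(add(SZ, mul(SZ, SSZ)))
  [2] S(S(add(Z, mul(SZ, SSZ))))
  [3] S(S(mul(SZ, SSZ)))
  [4] S(S(add(SSZ, mul(Z, SSZ))))
  [5] S(S(S(add(SZ, mul(Z, SSZ)))))
  [6] S(S(S(S(add(Z, mul(Z, SSZ))))))
  [7] S(S(S(S(mul(Z, SSZ)))))
  [8] S^4(Z)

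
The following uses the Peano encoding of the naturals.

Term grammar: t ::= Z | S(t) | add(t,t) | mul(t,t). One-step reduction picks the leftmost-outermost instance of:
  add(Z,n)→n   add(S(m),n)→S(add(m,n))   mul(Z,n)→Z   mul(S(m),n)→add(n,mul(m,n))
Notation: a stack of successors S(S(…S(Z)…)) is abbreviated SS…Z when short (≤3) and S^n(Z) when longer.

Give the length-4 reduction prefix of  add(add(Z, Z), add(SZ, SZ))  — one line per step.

Answer: after 4 steps: SSZ

Derivation:
  start: add(add(Z, Z), add(SZ, SZ))
  →1  add(Z, add(SZ, SZ))
  →2  add(SZ, SZ)
  →3  S(add(Z, SZ))
  →4  SSZ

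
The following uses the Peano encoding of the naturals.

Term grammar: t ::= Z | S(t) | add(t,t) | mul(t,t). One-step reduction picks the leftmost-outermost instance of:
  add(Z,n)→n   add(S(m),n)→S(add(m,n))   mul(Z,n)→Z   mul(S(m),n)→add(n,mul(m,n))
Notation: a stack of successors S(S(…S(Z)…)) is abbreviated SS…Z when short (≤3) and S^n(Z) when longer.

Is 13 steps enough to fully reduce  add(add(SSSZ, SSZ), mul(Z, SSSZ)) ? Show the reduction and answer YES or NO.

Answer: YES — reaches normal form S^5(Z) in 11 ≤ 13 steps

Derivation:
  start: add(add(SSSZ, SSZ), mul(Z, SSSZ))
  [1] add(S(add(SSZ, SSZ)), mul(Z, SSSZ))
  [2] S(add(add(SSZ, SSZ), mul(Z, SSSZ)))
  [3] S(add(S(add(SZ, SSZ)), mul(Z, SSSZ)))
  [4] S(S(add(add(SZ, SSZ), mul(Z, SSSZ))))
  [5] S(S(add(S(add(Z, SSZ)), mul(Z, SSSZ))))
  [6] S(S(S(add(add(Z, SSZ), mul(Z, SSSZ)))))
  [7] S(S(S(add(SSZ, mul(Z, SSSZ)))))
  [8] S(S(S(S(add(SZ, mul(Z, SSSZ))))))
  [9] S(S(S(S(S(add(Z, mul(Z, SSSZ)))))))
  [10] S(S(S(S(S(mul(Z, SSSZ))))))
  [11] S^5(Z)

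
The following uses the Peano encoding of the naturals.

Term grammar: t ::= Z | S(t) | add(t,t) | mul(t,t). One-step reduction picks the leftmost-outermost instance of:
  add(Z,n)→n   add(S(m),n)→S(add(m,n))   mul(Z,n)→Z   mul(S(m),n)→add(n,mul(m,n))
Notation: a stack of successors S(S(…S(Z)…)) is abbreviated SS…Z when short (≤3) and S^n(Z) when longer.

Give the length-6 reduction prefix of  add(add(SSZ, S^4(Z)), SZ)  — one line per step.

Answer: after 6 steps: S(S(S(add(SSSZ, SZ))))

Derivation:
  start: add(add(SSZ, S^4(Z)), SZ)
  step 1: add(S(add(SZ, S^4(Z))), SZ)
  step 2: S(add(add(SZ, S^4(Z)), SZ))
  step 3: S(add(S(add(Z, S^4(Z))), SZ))
  step 4: S(S(add(add(Z, S^4(Z)), SZ)))
  step 5: S(S(add(S^4(Z), SZ)))
  step 6: S(S(S(add(SSSZ, SZ))))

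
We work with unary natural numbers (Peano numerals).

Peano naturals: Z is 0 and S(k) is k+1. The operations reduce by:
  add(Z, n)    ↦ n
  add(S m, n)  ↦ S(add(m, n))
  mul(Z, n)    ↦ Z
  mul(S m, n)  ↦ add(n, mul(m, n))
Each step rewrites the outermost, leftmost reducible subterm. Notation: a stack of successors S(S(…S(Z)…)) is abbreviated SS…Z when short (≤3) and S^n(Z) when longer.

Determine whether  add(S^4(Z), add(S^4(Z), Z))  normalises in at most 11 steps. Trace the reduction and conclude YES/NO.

  start: add(S^4(Z), add(S^4(Z), Z))
  [1] S(add(SSSZ, add(S^4(Z), Z)))
  [2] S(S(add(SSZ, add(S^4(Z), Z))))
  [3] S(S(S(add(SZ, add(S^4(Z), Z)))))
  [4] S(S(S(S(add(Z, add(S^4(Z), Z))))))
  [5] S(S(S(S(add(S^4(Z), Z)))))
  [6] S(S(S(S(S(add(SSSZ, Z))))))
  [7] S(S(S(S(S(S(add(SSZ, Z)))))))
  [8] S(S(S(S(S(S(S(add(SZ, Z))))))))
  [9] S(S(S(S(S(S(S(S(add(Z, Z)))))))))
  [10] S^8(Z)

Answer: YES — reaches normal form S^8(Z) in 10 ≤ 11 steps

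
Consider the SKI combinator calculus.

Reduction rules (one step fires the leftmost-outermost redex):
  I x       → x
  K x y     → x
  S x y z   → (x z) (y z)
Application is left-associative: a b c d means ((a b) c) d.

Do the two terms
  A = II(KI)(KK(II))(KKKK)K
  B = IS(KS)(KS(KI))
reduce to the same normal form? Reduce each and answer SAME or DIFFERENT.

Term A:
  start: II(KI)(KK(II))(KKKK)K
  [1] I(KI)(KK(II))(KKKK)K
  [2] KI(KK(II))(KKKK)K
  [3] I(KKKK)K
  [4] KKKKK
  [5] KKK
  [6] K

Term B:
  start: IS(KS)(KS(KI))
  [1] S(KS)(KS(KI))
  [2] S(KS)S

Answer: DIFFERENT — A ⇓ K, B ⇓ S(KS)S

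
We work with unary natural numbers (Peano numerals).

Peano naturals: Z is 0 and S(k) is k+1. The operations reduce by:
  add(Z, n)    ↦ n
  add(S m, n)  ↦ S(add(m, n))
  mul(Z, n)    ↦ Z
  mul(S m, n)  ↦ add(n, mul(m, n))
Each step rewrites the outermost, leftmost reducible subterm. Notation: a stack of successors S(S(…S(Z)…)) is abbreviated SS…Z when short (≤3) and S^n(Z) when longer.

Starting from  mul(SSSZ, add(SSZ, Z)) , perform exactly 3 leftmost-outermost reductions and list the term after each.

Answer: after 3 steps: S(add(add(SZ, Z), mul(SSZ, add(SSZ, Z))))

Working:
  start: mul(SSSZ, add(SSZ, Z))
  →1  add(add(SSZ, Z), mul(SSZ, add(SSZ, Z)))
  →2  add(S(add(SZ, Z)), mul(SSZ, add(SSZ, Z)))
  →3  S(add(add(SZ, Z), mul(SSZ, add(SSZ, Z))))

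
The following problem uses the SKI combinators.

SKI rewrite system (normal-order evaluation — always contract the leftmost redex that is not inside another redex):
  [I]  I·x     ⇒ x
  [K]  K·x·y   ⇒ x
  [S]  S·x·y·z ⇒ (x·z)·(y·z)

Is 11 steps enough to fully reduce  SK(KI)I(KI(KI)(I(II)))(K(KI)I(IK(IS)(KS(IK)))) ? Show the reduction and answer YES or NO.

Answer: YES — reaches normal form I in 10 ≤ 11 steps

Working:
  start: SK(KI)I(KI(KI)(I(II)))(K(KI)I(IK(IS)(KS(IK))))
  step 1: KI(KII)(KI(KI)(I(II)))(K(KI)I(IK(IS)(KS(IK))))
  step 2: I(KI(KI)(I(II)))(K(KI)I(IK(IS)(KS(IK))))
  step 3: KI(KI)(I(II))(K(KI)I(IK(IS)(KS(IK))))
  step 4: I(I(II))(K(KI)I(IK(IS)(KS(IK))))
  step 5: I(II)(K(KI)I(IK(IS)(KS(IK))))
  step 6: II(K(KI)I(IK(IS)(KS(IK))))
  step 7: I(K(KI)I(IK(IS)(KS(IK))))
  step 8: K(KI)I(IK(IS)(KS(IK)))
  step 9: KI(IK(IS)(KS(IK)))
  step 10: I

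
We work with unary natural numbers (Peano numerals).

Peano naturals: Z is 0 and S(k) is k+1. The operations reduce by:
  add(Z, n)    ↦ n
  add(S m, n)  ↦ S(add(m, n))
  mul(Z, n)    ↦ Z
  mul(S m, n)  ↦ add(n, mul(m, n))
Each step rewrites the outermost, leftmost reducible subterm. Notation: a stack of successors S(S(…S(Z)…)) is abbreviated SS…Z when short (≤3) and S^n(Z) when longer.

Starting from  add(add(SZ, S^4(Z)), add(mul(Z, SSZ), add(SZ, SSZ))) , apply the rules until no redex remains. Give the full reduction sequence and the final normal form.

Answer: normal form = S^8(Z)  (in 12 steps)

Working:
  start: add(add(SZ, S^4(Z)), add(mul(Z, SSZ), add(SZ, SSZ)))
  [1] add(S(add(Z, S^4(Z))), add(mul(Z, SSZ), add(SZ, SSZ)))
  [2] S(add(add(Z, S^4(Z)), add(mul(Z, SSZ), add(SZ, SSZ))))
  [3] S(add(S^4(Z), add(mul(Z, SSZ), add(SZ, SSZ))))
  [4] S(S(add(SSSZ, add(mul(Z, SSZ), add(SZ, SSZ)))))
  [5] S(S(S(add(SSZ, add(mul(Z, SSZ), add(SZ, SSZ))))))
  [6] S(S(S(S(add(SZ, add(mul(Z, SSZ), add(SZ, SSZ)))))))
  [7] S(S(S(S(S(add(Z, add(mul(Z, SSZ), add(SZ, SSZ))))))))
  [8] S(S(S(S(S(add(mul(Z, SSZ), add(SZ, SSZ)))))))
  [9] S(S(S(S(S(add(Z, add(SZ, SSZ)))))))
  [10] S(S(S(S(S(add(SZ, SSZ))))))
  [11] S(S(S(S(S(S(add(Z, SSZ)))))))
  [12] S^8(Z)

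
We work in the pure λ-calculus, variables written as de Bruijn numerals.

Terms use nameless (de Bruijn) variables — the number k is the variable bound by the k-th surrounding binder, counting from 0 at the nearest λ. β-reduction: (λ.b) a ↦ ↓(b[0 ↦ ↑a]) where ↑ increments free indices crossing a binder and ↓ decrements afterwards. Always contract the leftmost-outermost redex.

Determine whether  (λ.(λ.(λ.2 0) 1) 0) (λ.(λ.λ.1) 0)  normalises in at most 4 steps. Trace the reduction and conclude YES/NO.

  start: (λ.(λ.(λ.2 0) 1) 0) (λ.(λ.λ.1) 0)
  →1  (λ.(λ.(λ.(λ.λ.1) 0) 0) (λ.(λ.λ.1) 0)) (λ.(λ.λ.1) 0)
  →2  (λ.(λ.(λ.λ.1) 0) 0) (λ.(λ.λ.1) 0)
  →3  (λ.(λ.λ.1) 0) (λ.(λ.λ.1) 0)
  →4  (λ.λ.1) (λ.(λ.λ.1) 0)

Answer: NO — after 4 steps the term is (λ.λ.1) (λ.(λ.λ.1) 0), not yet normal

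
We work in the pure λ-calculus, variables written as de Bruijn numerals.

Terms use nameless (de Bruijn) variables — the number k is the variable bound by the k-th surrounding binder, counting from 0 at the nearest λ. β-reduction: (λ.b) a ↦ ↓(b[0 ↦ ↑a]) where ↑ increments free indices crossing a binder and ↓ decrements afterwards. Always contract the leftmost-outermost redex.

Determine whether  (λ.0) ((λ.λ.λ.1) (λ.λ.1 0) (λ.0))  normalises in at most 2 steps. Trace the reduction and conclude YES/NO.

  start: (λ.0) ((λ.λ.λ.1) (λ.λ.1 0) (λ.0))
  →1  (λ.λ.λ.1) (λ.λ.1 0) (λ.0)
  →2  (λ.λ.1) (λ.0)

Answer: NO — after 2 steps the term is (λ.λ.1) (λ.0), not yet normal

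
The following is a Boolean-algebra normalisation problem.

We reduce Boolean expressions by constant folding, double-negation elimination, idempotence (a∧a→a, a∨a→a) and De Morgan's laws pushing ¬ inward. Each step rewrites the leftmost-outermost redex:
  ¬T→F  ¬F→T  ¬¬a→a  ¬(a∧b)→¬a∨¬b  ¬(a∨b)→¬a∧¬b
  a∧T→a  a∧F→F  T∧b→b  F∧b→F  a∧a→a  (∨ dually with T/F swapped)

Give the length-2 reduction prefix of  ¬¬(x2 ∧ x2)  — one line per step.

Answer: after 2 steps: x2

Derivation:
  start: ¬¬(x2 ∧ x2)
  step 1: x2 ∧ x2
  step 2: x2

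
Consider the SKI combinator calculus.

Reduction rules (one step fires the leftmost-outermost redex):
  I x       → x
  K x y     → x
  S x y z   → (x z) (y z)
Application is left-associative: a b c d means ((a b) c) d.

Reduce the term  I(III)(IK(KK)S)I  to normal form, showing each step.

  start: I(III)(IK(KK)S)I
  step 1: III(IK(KK)S)I
  step 2: II(IK(KK)S)I
  step 3: I(IK(KK)S)I
  step 4: IK(KK)SI
  step 5: K(KK)SI
  step 6: KKI
  step 7: K

Answer: normal form = K  (in 7 steps)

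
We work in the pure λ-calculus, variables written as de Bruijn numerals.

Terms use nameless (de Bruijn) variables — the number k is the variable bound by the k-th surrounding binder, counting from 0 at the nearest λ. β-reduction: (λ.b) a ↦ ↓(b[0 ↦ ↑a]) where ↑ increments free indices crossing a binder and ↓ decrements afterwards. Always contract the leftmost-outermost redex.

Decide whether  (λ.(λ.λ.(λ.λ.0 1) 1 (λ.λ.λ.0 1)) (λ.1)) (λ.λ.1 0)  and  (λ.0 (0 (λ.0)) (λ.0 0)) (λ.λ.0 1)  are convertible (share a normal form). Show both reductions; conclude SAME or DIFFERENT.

Answer: DIFFERENT — A ⇓ λ.λ.λ.0 1, B ⇓ λ.0

Reduction:
Term A:
  start: (λ.(λ.λ.(λ.λ.0 1) 1 (λ.λ.λ.0 1)) (λ.1)) (λ.λ.1 0)
  step 1: (λ.λ.(λ.λ.0 1) 1 (λ.λ.λ.0 1)) (λ.λ.λ.1 0)
  step 2: λ.(λ.λ.0 1) (λ.λ.λ.1 0) (λ.λ.λ.0 1)
  step 3: λ.(λ.0 (λ.λ.λ.1 0)) (λ.λ.λ.0 1)
  step 4: λ.(λ.λ.λ.0 1) (λ.λ.λ.1 0)
  step 5: λ.λ.λ.0 1

Term B:
  start: (λ.0 (0 (λ.0)) (λ.0 0)) (λ.λ.0 1)
  step 1: (λ.λ.0 1) ((λ.λ.0 1) (λ.0)) (λ.0 0)
  step 2: (λ.0 ((λ.λ.0 1) (λ.0))) (λ.0 0)
  step 3: (λ.0 0) ((λ.λ.0 1) (λ.0))
  step 4: (λ.λ.0 1) (λ.0) ((λ.λ.0 1) (λ.0))
  step 5: (λ.0 (λ.0)) ((λ.λ.0 1) (λ.0))
  step 6: (λ.λ.0 1) (λ.0) (λ.0)
  step 7: (λ.0 (λ.0)) (λ.0)
  step 8: (λ.0) (λ.0)
  step 9: λ.0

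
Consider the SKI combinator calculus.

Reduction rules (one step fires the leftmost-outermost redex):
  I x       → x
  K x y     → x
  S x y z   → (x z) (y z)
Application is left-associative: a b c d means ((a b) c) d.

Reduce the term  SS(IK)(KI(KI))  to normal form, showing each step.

  start: SS(IK)(KI(KI))
  [1] S(KI(KI))(IK(KI(KI)))
  [2] SI(IK(KI(KI)))
  [3] SI(K(KI(KI)))
  [4] SI(KI)

Answer: normal form = SI(KI)  (in 4 steps)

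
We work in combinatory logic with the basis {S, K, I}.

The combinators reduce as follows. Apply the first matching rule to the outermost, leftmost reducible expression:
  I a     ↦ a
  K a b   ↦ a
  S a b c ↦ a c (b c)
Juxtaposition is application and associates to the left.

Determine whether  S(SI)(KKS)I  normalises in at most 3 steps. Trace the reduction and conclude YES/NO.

  start: S(SI)(KKS)I
  [1] SII(KKSI)
  [2] I(KKSI)(I(KKSI))
  [3] KKSI(I(KKSI))

Answer: NO — after 3 steps the term is KKSI(I(KKSI)), not yet normal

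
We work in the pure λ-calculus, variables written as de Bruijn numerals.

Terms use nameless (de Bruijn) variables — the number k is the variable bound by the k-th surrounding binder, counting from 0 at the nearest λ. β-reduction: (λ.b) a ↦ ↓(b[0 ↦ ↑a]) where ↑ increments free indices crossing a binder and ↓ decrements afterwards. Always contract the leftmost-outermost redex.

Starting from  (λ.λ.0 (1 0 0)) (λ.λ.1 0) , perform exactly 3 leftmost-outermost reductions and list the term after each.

Answer: after 3 steps: λ.0 (0 0)

Working:
  start: (λ.λ.0 (1 0 0)) (λ.λ.1 0)
  [1] λ.0 ((λ.λ.1 0) 0 0)
  [2] λ.0 ((λ.1 0) 0)
  [3] λ.0 (0 0)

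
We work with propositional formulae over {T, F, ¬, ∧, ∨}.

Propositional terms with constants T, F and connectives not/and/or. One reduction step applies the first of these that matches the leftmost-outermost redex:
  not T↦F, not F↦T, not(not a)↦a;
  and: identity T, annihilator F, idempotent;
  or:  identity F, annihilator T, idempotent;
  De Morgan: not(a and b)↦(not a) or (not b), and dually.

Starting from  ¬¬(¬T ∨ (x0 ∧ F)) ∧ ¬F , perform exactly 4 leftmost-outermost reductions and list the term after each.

Answer: after 4 steps: F ∧ ¬F

Reduction:
  start: ¬¬(¬T ∨ (x0 ∧ F)) ∧ ¬F
  step 1: (¬T ∨ (x0 ∧ F)) ∧ ¬F
  step 2: (F ∨ (x0 ∧ F)) ∧ ¬F
  step 3: (x0 ∧ F) ∧ ¬F
  step 4: F ∧ ¬F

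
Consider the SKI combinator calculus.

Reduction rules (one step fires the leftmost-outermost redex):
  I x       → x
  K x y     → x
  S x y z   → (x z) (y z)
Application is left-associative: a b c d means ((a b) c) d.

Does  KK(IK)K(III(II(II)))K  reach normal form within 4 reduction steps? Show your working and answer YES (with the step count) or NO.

  start: KK(IK)K(III(II(II)))K
  step 1: KK(III(II(II)))K
  step 2: KK

Answer: YES — reaches normal form KK in 2 ≤ 4 steps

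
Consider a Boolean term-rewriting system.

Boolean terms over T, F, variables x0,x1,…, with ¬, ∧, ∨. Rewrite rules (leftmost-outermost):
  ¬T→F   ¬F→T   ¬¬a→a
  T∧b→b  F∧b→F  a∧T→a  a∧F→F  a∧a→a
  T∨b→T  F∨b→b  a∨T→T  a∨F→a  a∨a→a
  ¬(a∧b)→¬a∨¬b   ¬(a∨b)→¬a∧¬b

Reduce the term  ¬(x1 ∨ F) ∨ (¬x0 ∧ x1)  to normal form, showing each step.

Answer: normal form = ¬x1 ∨ (¬x0 ∧ x1)  (in 3 steps)

Working:
  start: ¬(x1 ∨ F) ∨ (¬x0 ∧ x1)
  →1  (¬x1 ∧ ¬F) ∨ (¬x0 ∧ x1)
  →2  (¬x1 ∧ T) ∨ (¬x0 ∧ x1)
  →3  ¬x1 ∨ (¬x0 ∧ x1)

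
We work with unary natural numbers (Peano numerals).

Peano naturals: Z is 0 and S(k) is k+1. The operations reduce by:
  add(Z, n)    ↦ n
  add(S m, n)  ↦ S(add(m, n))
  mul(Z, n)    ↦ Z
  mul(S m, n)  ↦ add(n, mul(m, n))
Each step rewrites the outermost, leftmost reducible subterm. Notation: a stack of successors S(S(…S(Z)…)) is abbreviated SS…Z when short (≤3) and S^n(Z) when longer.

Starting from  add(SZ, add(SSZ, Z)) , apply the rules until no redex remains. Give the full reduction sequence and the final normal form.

  start: add(SZ, add(SSZ, Z))
  →1  S(add(Z, add(SSZ, Z)))
  →2  S(add(SSZ, Z))
  →3  S(S(add(SZ, Z)))
  →4  S(S(S(add(Z, Z))))
  →5  SSSZ

Answer: normal form = SSSZ  (in 5 steps)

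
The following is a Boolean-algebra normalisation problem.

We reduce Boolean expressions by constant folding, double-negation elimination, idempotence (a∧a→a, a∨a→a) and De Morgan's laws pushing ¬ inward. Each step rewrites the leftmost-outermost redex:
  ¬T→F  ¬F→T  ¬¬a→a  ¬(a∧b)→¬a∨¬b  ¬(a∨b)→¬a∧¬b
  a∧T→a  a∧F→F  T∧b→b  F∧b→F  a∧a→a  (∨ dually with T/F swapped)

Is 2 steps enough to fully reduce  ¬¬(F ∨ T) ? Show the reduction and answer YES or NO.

Answer: YES — reaches normal form T in 2 ≤ 2 steps

Derivation:
  start: ¬¬(F ∨ T)
  [1] F ∨ T
  [2] T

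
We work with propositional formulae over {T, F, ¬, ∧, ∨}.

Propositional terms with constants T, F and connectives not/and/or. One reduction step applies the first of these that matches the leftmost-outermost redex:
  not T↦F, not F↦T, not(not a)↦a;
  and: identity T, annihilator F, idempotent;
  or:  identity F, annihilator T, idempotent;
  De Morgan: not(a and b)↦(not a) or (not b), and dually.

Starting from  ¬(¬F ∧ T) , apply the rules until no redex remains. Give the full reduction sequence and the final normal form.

  start: ¬(¬F ∧ T)
  [1] ¬¬F ∨ ¬T
  [2] F ∨ ¬T
  [3] ¬T
  [4] F

Answer: normal form = F  (in 4 steps)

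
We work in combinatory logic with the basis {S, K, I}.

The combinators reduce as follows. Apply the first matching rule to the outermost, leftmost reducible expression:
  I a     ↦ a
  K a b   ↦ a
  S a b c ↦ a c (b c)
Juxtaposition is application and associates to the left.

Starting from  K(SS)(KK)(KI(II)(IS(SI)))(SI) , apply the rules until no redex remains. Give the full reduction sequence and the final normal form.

  start: K(SS)(KK)(KI(II)(IS(SI)))(SI)
  →1  SS(KI(II)(IS(SI)))(SI)
  →2  S(SI)(KI(II)(IS(SI))(SI))
  →3  S(SI)(I(IS(SI))(SI))
  →4  S(SI)(IS(SI)(SI))
  →5  S(SI)(S(SI)(SI))

Answer: normal form = S(SI)(S(SI)(SI))  (in 5 steps)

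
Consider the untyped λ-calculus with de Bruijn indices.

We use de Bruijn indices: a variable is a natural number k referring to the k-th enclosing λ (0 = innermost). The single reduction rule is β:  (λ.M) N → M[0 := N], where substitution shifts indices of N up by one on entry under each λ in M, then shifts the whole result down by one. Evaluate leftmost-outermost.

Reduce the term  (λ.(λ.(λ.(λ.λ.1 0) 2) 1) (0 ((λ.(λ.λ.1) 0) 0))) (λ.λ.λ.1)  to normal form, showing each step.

  start: (λ.(λ.(λ.(λ.λ.1 0) 2) 1) (0 ((λ.(λ.λ.1) 0) 0))) (λ.λ.λ.1)
  →1  (λ.(λ.(λ.λ.1 0) (λ.λ.λ.1)) (λ.λ.λ.1)) ((λ.λ.λ.1) ((λ.(λ.λ.1) 0) (λ.λ.λ.1)))
  →2  (λ.(λ.λ.1 0) (λ.λ.λ.1)) (λ.λ.λ.1)
  →3  (λ.λ.1 0) (λ.λ.λ.1)
  →4  λ.(λ.λ.λ.1) 0
  →5  λ.λ.λ.1

Answer: normal form = λ.λ.λ.1  (in 5 steps)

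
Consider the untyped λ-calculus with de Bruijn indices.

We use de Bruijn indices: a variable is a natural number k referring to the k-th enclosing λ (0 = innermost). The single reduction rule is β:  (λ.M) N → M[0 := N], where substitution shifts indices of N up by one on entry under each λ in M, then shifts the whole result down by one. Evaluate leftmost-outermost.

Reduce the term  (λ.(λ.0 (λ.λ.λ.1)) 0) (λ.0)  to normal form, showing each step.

Answer: normal form = λ.λ.λ.1  (in 3 steps)

Working:
  start: (λ.(λ.0 (λ.λ.λ.1)) 0) (λ.0)
  [1] (λ.0 (λ.λ.λ.1)) (λ.0)
  [2] (λ.0) (λ.λ.λ.1)
  [3] λ.λ.λ.1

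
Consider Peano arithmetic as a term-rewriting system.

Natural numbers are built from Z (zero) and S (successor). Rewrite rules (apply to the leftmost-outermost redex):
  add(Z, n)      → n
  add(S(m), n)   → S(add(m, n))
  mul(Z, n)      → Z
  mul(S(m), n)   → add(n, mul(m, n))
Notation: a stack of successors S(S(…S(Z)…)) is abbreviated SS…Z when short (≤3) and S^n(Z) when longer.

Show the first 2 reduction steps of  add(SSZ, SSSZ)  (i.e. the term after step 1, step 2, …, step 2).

  start: add(SSZ, SSSZ)
  step 1: S(add(SZ, SSSZ))
  step 2: S(S(add(Z, SSSZ)))

Answer: after 2 steps: S(S(add(Z, SSSZ)))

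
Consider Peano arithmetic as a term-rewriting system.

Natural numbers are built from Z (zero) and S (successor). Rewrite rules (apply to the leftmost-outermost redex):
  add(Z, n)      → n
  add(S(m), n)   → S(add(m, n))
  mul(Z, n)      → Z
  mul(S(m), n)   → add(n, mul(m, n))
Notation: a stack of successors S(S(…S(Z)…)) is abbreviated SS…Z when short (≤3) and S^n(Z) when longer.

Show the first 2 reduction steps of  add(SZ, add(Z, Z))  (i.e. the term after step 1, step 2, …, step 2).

  start: add(SZ, add(Z, Z))
  [1] S(add(Z, add(Z, Z)))
  [2] S(add(Z, Z))

Answer: after 2 steps: S(add(Z, Z))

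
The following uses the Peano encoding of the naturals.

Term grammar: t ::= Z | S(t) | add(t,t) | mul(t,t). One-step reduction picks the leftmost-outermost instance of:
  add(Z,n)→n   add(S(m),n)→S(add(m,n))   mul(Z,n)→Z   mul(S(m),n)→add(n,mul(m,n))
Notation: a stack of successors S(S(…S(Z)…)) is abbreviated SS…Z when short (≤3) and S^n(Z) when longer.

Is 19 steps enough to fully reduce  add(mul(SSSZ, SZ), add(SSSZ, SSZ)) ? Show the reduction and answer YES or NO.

  start: add(mul(SSSZ, SZ), add(SSSZ, SSZ))
  [1] add(add(SZ, mul(SSZ, SZ)), add(SSSZ, SSZ))
  [2] add(S(add(Z, mul(SSZ, SZ))), add(SSSZ, SSZ))
  [3] S(add(add(Z, mul(SSZ, SZ)), add(SSSZ, SSZ)))
  [4] S(add(mul(SSZ, SZ), add(SSSZ, SSZ)))
  [5] S(add(add(SZ, mul(SZ, SZ)), add(SSSZ, SSZ)))
  [6] S(add(S(add(Z, mul(SZ, SZ))), add(SSSZ, SSZ)))
  [7] S(S(add(add(Z, mul(SZ, SZ)), add(SSSZ, SSZ))))
  [8] S(S(add(mul(SZ, SZ), add(SSSZ, SSZ))))
  [9] S(S(add(add(SZ, mul(Z, SZ)), add(SSSZ, SSZ))))
  [10] S(S(add(S(add(Z, mul(Z, SZ))), add(SSSZ, SSZ))))
  [11] S(S(S(add(add(Z, mul(Z, SZ)), add(SSSZ, SSZ)))))
  [12] S(S(S(add(mul(Z, SZ), add(SSSZ, SSZ)))))
  [13] S(S(S(add(Z, add(SSSZ, SSZ)))))
  [14] S(S(S(add(SSSZ, SSZ))))
  [15] S(S(S(S(add(SSZ, SSZ)))))
  [16] S(S(S(S(S(add(SZ, SSZ))))))
  [17] S(S(S(S(S(S(add(Z, SSZ)))))))
  [18] S^8(Z)

Answer: YES — reaches normal form S^8(Z) in 18 ≤ 19 steps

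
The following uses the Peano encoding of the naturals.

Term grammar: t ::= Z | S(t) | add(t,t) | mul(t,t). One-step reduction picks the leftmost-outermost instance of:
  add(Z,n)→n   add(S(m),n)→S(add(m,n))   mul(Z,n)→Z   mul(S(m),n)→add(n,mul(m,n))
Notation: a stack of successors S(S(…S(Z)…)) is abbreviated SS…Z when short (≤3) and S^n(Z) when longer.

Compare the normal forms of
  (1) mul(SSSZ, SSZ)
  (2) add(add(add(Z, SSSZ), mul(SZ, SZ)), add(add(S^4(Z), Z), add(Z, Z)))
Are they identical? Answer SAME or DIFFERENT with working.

Term A:
  start: mul(SSSZ, SSZ)
  step 1: add(SSZ, mul(SSZ, SSZ))
  step 2: S(add(SZ, mul(SSZ, SSZ)))
  step 3: S(S(add(Z, mul(SSZ, SSZ))))
  step 4: S(S(mul(SSZ, SSZ)))
  step 5: S(S(add(SSZ, mul(SZ, SSZ))))
  step 6: S(S(S(add(SZ, mul(SZ, SSZ)))))
  step 7: S(S(S(S(add(Z, mul(SZ, SSZ))))))
  step 8: S(S(S(S(mul(SZ, SSZ)))))
  step 9: S(S(S(S(add(SSZ, mul(Z, SSZ))))))
  step 10: S(S(S(S(S(add(SZ, mul(Z, SSZ)))))))
  step 11: S(S(S(S(S(S(add(Z, mul(Z, SSZ))))))))
  step 12: S(S(S(S(S(S(mul(Z, SSZ)))))))
  step 13: S^6(Z)

Term B:
  start: add(add(add(Z, SSSZ), mul(SZ, SZ)), add(add(S^4(Z), Z), add(Z, Z)))
  step 1: add(add(SSSZ, mul(SZ, SZ)), add(add(S^4(Z), Z), add(Z, Z)))
  step 2: add(S(add(SSZ, mul(SZ, SZ))), add(add(S^4(Z), Z), add(Z, Z)))
  step 3: S(add(add(SSZ, mul(SZ, SZ)), add(add(S^4(Z), Z), add(Z, Z))))
  step 4: S(add(S(add(SZ, mul(SZ, SZ))), add(add(S^4(Z), Z), add(Z, Z))))
  step 5: S(S(add(add(SZ, mul(SZ, SZ)), add(add(S^4(Z), Z), add(Z, Z)))))
  step 6: S(S(add(S(add(Z, mul(SZ, SZ))), add(add(S^4(Z), Z), add(Z, Z)))))
  step 7: S(S(S(add(add(Z, mul(SZ, SZ)), add(add(S^4(Z), Z), add(Z, Z))))))
  step 8: S(S(S(add(mul(SZ, SZ), add(add(S^4(Z), Z), add(Z, Z))))))
  step 9: S(S(S(add(add(SZ, mul(Z, SZ)), add(add(S^4(Z), Z), add(Z, Z))))))
  step 10: S(S(S(add(S(add(Z, mul(Z, SZ))), add(add(S^4(Z), Z), add(Z, Z))))))
  step 11: S(S(S(S(add(add(Z, mul(Z, SZ)), add(add(S^4(Z), Z), add(Z, Z)))))))
  step 12: S(S(S(S(add(mul(Z, SZ), add(add(S^4(Z), Z), add(Z, Z)))))))
  step 13: S(S(S(S(add(Z, add(add(S^4(Z), Z), add(Z, Z)))))))
  step 14: S(S(S(S(add(add(S^4(Z), Z), add(Z, Z))))))
  step 15: S(S(S(S(add(S(add(SSSZ, Z)), add(Z, Z))))))
  step 16: S(S(S(S(S(add(add(SSSZ, Z), add(Z, Z)))))))
  step 17: S(S(S(S(S(add(S(add(SSZ, Z)), add(Z, Z)))))))
  step 18: S(S(S(S(S(S(add(add(SSZ, Z), add(Z, Z))))))))
  step 19: S(S(S(S(S(S(add(S(add(SZ, Z)), add(Z, Z))))))))
  step 20: S(S(S(S(S(S(S(add(add(SZ, Z), add(Z, Z)))))))))
  step 21: S(S(S(S(S(S(S(add(S(add(Z, Z)), add(Z, Z)))))))))
  step 22: S(S(S(S(S(S(S(S(add(add(Z, Z), add(Z, Z))))))))))
  step 23: S(S(S(S(S(S(S(S(add(Z, add(Z, Z))))))))))
  step 24: S(S(S(S(S(S(S(S(add(Z, Z)))))))))
  step 25: S^8(Z)

Answer: DIFFERENT — A ⇓ S^6(Z), B ⇓ S^8(Z)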